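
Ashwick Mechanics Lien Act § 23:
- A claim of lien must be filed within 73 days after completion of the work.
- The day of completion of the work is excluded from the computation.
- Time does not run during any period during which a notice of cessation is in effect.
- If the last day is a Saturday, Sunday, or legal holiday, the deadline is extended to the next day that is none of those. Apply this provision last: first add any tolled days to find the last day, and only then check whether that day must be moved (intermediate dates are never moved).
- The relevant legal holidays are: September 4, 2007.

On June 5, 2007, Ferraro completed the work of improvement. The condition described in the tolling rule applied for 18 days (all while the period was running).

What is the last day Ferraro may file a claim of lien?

September 5, 2007

73 days after June 5, 2007 is August 17, 2007.
Tolling adds 18 days: August 17, 2007 + 18 days = September 4, 2007.
September 4, 2007 is a listed holiday. The next qualifying day is September 5, 2007.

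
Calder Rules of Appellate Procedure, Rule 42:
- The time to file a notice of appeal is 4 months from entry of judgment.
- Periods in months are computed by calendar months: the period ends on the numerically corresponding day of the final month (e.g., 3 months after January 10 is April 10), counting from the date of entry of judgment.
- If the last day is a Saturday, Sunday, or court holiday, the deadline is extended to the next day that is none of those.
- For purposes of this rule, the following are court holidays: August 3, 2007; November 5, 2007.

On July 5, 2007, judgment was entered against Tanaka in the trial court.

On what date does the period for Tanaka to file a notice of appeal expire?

November 6, 2007

4 months after July 5, 2007 is November 5, 2007.
November 5, 2007 is a listed holiday. The next qualifying day is November 6, 2007.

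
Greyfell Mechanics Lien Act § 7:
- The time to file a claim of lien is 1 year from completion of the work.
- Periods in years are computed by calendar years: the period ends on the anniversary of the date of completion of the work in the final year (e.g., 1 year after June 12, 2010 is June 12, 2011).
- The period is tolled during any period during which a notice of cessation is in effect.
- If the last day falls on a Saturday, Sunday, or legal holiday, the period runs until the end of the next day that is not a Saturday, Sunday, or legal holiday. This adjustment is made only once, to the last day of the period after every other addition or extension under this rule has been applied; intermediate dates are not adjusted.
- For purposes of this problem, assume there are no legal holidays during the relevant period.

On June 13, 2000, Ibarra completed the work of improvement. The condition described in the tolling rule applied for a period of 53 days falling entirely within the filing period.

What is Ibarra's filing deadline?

August 6, 2001

1 year after June 13, 2000 is June 13, 2001.
Tolling adds 53 days: June 13, 2001 + 53 days = August 5, 2001.
August 5, 2001 is Sunday. The next qualifying day is August 6, 2001.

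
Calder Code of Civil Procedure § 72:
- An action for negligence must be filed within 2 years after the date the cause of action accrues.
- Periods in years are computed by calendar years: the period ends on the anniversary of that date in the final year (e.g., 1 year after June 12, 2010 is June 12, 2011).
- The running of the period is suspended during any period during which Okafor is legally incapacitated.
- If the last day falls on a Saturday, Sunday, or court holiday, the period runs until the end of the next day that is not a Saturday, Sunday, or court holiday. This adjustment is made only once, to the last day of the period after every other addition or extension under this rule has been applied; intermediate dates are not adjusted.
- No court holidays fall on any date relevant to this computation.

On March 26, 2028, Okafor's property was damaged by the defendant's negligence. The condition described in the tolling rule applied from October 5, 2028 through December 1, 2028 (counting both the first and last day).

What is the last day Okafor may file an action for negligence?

May 23, 2030

2 years after March 26, 2028 is March 26, 2030.
From October 5, 2028 through December 1, 2028 inclusive is 58 days; tolling adds 58 days: March 26, 2030 + 58 days = May 23, 2030.
May 23, 2030 is a Thursday and not a court holiday, so no extension applies.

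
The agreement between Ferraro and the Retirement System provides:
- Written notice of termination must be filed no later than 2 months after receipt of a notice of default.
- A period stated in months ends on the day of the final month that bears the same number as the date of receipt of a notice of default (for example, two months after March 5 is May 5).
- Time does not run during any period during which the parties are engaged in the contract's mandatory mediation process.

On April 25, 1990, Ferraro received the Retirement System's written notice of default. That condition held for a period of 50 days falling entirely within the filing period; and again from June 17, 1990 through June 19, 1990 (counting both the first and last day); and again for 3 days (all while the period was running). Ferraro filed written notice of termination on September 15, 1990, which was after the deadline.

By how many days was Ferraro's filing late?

2 months after April 25, 1990 is June 25, 1990.
Tolling adds 50 days: June 25, 1990 + 50 days = August 14, 1990.
From June 17, 1990 through June 19, 1990 inclusive is 3 days; tolling adds 3 days: August 14, 1990 + 3 days = August 17, 1990.
Tolling adds 3 days: August 17, 1990 + 3 days = August 20, 1990.
The deadline is August 20, 1990; from August 20, 1990 to September 15, 1990 is 26 days.

26 days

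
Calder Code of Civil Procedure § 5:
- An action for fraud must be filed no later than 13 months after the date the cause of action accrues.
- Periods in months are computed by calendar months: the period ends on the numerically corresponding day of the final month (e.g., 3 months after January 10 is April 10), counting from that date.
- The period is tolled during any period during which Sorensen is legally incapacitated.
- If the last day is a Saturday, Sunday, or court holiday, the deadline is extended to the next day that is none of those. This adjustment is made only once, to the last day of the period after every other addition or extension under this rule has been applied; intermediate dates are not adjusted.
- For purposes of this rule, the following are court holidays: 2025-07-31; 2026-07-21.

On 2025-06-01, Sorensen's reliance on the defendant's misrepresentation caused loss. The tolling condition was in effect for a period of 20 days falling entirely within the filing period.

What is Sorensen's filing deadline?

13 months after 2025-06-01 is July 1, 2026.
Tolling adds 20 days: July 1, 2026 + 20 days = July 21, 2026.
July 21, 2026 is a listed holiday. The next qualifying day is July 22, 2026.

July 22, 2026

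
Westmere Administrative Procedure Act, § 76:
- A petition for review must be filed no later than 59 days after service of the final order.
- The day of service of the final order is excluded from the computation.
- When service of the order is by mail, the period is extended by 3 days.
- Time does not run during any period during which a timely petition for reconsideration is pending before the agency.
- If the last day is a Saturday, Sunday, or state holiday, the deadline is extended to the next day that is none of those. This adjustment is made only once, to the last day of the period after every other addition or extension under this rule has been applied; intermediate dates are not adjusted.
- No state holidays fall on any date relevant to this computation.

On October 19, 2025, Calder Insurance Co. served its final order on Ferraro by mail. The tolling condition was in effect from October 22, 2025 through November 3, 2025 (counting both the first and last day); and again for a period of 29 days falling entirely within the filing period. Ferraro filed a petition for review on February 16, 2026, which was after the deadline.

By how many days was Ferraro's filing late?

59 days after October 19, 2025 is December 17, 2025.
Service was by mail, adding 3 days: December 17, 2025 + 3 days = December 20, 2025.
From October 22, 2025 through November 3, 2025 inclusive is 13 days; tolling adds 13 days: December 20, 2025 + 13 days = January 2, 2026.
Tolling adds 29 days: January 2, 2026 + 29 days = January 31, 2026.
January 31, 2026 is Saturday; February 1, 2026 is Sunday. The next qualifying day is February 2, 2026.
The deadline is February 2, 2026; from February 2, 2026 to February 16, 2026 is 14 days.

14 days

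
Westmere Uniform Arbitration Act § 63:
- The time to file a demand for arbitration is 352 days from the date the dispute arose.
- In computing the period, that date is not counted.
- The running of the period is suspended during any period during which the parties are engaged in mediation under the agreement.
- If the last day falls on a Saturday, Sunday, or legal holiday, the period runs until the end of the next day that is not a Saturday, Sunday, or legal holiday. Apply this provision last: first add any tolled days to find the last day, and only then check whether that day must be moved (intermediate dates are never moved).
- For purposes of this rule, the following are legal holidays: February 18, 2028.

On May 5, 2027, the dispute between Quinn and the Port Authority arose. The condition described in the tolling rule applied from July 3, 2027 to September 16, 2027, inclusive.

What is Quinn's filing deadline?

July 6, 2028

352 days after May 5, 2027 is April 21, 2028.
From July 3, 2027 through September 16, 2027 inclusive is 76 days; tolling adds 76 days: April 21, 2028 + 76 days = July 6, 2028.
July 6, 2028 is a Thursday and not a legal holiday, so no extension applies.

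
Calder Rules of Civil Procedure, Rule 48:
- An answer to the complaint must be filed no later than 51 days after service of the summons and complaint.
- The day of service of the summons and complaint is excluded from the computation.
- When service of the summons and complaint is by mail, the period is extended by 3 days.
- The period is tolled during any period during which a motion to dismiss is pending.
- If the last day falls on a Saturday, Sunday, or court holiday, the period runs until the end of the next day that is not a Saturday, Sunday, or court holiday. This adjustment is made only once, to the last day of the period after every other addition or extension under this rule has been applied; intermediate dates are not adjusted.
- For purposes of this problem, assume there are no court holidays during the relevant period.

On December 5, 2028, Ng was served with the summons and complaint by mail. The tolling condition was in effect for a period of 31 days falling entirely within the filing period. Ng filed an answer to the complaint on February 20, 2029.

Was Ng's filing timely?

51 days after December 5, 2028 is January 25, 2029.
Service was by mail, adding 3 days: January 25, 2029 + 3 days = January 28, 2029.
Tolling adds 31 days: January 28, 2029 + 31 days = February 28, 2029.
February 28, 2029 is a Wednesday and not a court holiday, so no extension applies.
The deadline is February 28, 2029; the filing on February 20, 2029 is on or before that date.

Yes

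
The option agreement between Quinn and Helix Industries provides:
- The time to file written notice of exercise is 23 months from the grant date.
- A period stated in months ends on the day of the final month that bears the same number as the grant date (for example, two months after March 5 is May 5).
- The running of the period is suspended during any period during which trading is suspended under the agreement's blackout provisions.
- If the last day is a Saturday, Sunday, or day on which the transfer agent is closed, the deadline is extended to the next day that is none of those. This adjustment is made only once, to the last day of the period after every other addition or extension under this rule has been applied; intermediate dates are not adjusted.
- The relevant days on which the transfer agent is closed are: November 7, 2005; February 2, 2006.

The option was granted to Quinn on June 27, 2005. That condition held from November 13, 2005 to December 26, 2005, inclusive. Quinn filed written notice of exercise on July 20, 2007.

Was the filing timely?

No

23 months after June 27, 2005 is May 27, 2007.
From November 13, 2005 through December 26, 2005 inclusive is 44 days; tolling adds 44 days: May 27, 2007 + 44 days = July 10, 2007.
July 10, 2007 is a Tuesday and not a day on which the transfer agent is closed, so no extension applies.
The deadline is July 10, 2007; the filing on July 20, 2007 is after that date.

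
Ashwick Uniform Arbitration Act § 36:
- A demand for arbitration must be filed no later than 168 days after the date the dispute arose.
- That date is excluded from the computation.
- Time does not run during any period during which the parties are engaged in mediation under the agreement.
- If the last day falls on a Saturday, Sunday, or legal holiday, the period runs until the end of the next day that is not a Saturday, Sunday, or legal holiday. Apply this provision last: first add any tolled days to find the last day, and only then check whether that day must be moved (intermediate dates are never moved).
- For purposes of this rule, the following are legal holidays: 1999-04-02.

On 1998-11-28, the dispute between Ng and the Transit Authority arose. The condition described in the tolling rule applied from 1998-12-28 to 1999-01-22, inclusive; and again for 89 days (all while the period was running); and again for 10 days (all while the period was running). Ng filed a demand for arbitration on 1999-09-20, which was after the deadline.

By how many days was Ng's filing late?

168 days after 1998-11-28 is May 15, 1999.
From December 28, 1998 through January 22, 1999 inclusive is 26 days; tolling adds 26 days: May 15, 1999 + 26 days = June 10, 1999.
Tolling adds 89 days: June 10, 1999 + 89 days = September 7, 1999.
Tolling adds 10 days: September 7, 1999 + 10 days = September 17, 1999.
September 17, 1999 is a Friday and not a legal holiday, so no extension applies.
The deadline is September 17, 1999; from September 17, 1999 to September 20, 1999 is 3 days.

3 days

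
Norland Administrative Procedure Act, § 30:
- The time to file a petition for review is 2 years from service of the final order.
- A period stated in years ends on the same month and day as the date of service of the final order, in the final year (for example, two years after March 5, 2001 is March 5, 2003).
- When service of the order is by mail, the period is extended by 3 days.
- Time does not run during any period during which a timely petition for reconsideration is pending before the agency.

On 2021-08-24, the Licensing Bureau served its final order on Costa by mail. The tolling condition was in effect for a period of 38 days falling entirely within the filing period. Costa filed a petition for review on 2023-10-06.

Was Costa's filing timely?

2 years after 2021-08-24 is August 24, 2023.
Service was by mail, adding 3 days: August 24, 2023 + 3 days = August 27, 2023.
Tolling adds 38 days: August 27, 2023 + 38 days = October 4, 2023.
The deadline is October 4, 2023; the filing on October 6, 2023 is after that date.

No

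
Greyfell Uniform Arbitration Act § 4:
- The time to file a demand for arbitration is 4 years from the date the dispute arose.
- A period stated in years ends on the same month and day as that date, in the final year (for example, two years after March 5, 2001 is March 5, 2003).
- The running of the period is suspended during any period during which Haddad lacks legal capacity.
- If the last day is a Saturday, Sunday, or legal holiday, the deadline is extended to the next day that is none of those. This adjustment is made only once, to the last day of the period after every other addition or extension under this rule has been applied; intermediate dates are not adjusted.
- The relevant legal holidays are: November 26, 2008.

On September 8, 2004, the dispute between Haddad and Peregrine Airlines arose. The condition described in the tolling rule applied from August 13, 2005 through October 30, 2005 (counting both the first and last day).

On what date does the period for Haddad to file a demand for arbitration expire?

4 years after September 8, 2004 is September 8, 2008.
From August 13, 2005 through October 30, 2005 inclusive is 79 days; tolling adds 79 days: September 8, 2008 + 79 days = November 26, 2008.
November 26, 2008 is a listed holiday. The next qualifying day is November 27, 2008.

November 27, 2008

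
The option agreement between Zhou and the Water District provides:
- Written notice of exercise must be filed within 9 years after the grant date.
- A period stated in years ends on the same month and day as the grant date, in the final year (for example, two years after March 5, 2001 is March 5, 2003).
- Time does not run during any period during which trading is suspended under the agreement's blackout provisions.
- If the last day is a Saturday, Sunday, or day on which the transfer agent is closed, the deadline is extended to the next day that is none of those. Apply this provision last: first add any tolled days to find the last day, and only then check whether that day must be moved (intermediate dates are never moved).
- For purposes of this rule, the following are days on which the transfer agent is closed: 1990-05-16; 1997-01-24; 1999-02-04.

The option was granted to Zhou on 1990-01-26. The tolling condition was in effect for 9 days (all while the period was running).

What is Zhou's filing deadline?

9 years after 1990-01-26 is January 26, 1999.
Tolling adds 9 days: January 26, 1999 + 9 days = February 4, 1999.
February 4, 1999 is a listed holiday. The next qualifying day is February 5, 1999.

February 5, 1999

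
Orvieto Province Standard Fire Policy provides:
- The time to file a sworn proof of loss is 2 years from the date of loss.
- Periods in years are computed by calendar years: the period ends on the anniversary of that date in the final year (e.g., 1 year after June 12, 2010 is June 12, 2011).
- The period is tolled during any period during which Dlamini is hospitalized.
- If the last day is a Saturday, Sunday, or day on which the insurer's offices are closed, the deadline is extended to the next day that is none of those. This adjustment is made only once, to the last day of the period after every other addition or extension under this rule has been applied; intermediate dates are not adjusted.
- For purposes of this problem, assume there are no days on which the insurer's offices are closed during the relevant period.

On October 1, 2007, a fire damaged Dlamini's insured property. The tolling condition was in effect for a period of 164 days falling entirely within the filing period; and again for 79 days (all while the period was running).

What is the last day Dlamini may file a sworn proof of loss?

June 1, 2010

2 years after October 1, 2007 is October 1, 2009.
Tolling adds 164 days: October 1, 2009 + 164 days = March 14, 2010.
Tolling adds 79 days: March 14, 2010 + 79 days = June 1, 2010.
June 1, 2010 is a Tuesday and not a day on which the insurer's offices are closed, so no extension applies.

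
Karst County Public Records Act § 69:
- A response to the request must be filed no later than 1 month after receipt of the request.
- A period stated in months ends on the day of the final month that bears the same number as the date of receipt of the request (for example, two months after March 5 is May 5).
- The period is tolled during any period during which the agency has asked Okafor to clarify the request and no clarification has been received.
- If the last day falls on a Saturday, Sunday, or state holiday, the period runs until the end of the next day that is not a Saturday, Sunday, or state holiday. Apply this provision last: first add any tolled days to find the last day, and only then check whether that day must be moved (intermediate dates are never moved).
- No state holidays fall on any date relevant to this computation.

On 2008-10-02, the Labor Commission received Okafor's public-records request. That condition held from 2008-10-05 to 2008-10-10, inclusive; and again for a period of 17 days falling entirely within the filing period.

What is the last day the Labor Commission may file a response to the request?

1 month after 2008-10-02 is November 2, 2008.
From October 5, 2008 through October 10, 2008 inclusive is 6 days; tolling adds 6 days: November 2, 2008 + 6 days = November 8, 2008.
Tolling adds 17 days: November 8, 2008 + 17 days = November 25, 2008.
November 25, 2008 is a Tuesday and not a state holiday, so no extension applies.

November 25, 2008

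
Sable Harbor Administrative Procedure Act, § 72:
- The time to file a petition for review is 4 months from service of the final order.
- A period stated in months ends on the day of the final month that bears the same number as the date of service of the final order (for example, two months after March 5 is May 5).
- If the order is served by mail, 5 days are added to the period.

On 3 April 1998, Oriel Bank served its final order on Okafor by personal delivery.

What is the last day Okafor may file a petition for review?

4 months after 3 April 1998 is August 3, 1998.
Service was not by mail, so no mail extension applies.

August 3, 1998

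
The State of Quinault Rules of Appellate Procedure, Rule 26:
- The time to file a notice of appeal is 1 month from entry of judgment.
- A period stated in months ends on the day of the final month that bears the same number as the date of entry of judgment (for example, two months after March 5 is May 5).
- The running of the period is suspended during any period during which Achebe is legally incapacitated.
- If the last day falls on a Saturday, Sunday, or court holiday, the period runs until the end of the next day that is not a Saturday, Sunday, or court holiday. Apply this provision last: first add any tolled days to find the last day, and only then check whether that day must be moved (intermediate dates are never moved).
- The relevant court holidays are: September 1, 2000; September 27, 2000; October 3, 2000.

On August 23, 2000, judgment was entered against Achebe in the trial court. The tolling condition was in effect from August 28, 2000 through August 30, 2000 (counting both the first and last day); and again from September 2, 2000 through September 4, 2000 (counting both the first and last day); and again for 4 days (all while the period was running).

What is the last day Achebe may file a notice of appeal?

October 4, 2000

1 month after August 23, 2000 is September 23, 2000.
From August 28, 2000 through August 30, 2000 inclusive is 3 days; tolling adds 3 days: September 23, 2000 + 3 days = September 26, 2000.
From September 2, 2000 through September 4, 2000 inclusive is 3 days; tolling adds 3 days: September 26, 2000 + 3 days = September 29, 2000.
Tolling adds 4 days: September 29, 2000 + 4 days = October 3, 2000.
October 3, 2000 is a listed holiday. The next qualifying day is October 4, 2000.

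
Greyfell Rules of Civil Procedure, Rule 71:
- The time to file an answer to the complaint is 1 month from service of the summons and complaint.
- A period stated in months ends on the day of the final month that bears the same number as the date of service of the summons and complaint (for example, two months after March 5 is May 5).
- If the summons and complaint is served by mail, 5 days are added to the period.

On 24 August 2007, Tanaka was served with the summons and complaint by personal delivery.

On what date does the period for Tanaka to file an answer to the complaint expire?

September 24, 2007

1 month after 24 August 2007 is September 24, 2007.
Service was not by mail, so no mail extension applies.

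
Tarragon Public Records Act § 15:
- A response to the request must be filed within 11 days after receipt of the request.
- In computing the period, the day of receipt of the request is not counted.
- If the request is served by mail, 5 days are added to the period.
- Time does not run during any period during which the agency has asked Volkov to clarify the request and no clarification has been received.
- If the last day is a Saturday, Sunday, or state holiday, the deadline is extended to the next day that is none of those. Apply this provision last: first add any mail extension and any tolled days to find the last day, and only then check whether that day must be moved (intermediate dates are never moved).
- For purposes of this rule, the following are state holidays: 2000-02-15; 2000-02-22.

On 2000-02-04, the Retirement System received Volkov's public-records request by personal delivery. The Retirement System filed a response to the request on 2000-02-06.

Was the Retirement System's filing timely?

11 days after 2000-02-04 is February 15, 2000.
Service was not by mail, so no mail extension applies.
February 15, 2000 is a listed holiday. The next qualifying day is February 16, 2000.
The deadline is February 16, 2000; the filing on February 6, 2000 is on or before that date.

Yes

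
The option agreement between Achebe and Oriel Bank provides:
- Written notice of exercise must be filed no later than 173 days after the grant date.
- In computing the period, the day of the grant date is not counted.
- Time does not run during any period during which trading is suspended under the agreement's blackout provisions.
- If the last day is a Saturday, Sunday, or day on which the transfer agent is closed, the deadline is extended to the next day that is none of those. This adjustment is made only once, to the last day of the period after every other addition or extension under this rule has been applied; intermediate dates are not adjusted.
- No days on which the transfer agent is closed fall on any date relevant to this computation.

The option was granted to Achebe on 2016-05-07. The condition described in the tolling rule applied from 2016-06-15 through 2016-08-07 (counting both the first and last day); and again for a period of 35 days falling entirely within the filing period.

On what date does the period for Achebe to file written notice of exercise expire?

173 days after 2016-05-07 is October 27, 2016.
From June 15, 2016 through August 7, 2016 inclusive is 54 days; tolling adds 54 days: October 27, 2016 + 54 days = December 20, 2016.
Tolling adds 35 days: December 20, 2016 + 35 days = January 24, 2017.
January 24, 2017 is a Tuesday and not a day on which the transfer agent is closed, so no extension applies.

January 24, 2017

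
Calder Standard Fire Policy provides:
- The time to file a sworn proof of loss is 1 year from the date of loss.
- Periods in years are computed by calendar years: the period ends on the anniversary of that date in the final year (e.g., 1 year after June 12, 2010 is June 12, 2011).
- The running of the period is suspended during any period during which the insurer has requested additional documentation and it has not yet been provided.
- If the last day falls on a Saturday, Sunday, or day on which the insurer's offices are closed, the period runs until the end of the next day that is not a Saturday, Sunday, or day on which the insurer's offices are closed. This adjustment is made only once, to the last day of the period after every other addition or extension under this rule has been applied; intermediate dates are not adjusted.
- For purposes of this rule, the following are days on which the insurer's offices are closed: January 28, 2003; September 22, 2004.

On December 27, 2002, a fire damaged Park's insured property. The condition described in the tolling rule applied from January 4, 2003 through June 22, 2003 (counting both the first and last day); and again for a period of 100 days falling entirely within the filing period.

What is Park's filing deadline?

September 23, 2004

1 year after December 27, 2002 is December 27, 2003.
From January 4, 2003 through June 22, 2003 inclusive is 170 days; tolling adds 170 days: December 27, 2003 + 170 days = June 14, 2004.
Tolling adds 100 days: June 14, 2004 + 100 days = September 22, 2004.
September 22, 2004 is a listed holiday. The next qualifying day is September 23, 2004.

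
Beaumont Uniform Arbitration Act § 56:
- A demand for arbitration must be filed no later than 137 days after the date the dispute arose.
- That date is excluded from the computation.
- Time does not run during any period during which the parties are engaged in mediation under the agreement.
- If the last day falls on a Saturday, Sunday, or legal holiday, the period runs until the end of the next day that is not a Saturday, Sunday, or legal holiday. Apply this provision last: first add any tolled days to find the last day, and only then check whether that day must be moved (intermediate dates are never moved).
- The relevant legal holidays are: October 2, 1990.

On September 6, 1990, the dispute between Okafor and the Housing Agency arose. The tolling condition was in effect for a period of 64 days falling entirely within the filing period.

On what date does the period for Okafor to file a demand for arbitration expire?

March 26, 1991

137 days after September 6, 1990 is January 21, 1991.
Tolling adds 64 days: January 21, 1991 + 64 days = March 26, 1991.
March 26, 1991 is a Tuesday and not a legal holiday, so no extension applies.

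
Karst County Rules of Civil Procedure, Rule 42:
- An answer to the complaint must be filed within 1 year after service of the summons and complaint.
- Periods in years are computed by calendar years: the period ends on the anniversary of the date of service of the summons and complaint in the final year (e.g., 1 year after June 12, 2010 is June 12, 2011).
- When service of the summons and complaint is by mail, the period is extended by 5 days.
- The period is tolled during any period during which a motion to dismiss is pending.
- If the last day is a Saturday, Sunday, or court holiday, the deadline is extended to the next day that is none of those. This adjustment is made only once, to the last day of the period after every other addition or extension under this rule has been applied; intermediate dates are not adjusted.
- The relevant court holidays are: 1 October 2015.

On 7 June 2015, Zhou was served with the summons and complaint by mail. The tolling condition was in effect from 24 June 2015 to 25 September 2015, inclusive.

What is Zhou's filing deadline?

September 14, 2016

1 year after 7 June 2015 is June 7, 2016.
Service was by mail, adding 5 days: June 7, 2016 + 5 days = June 12, 2016.
From June 24, 2015 through September 25, 2015 inclusive is 94 days; tolling adds 94 days: June 12, 2016 + 94 days = September 14, 2016.
September 14, 2016 is a Wednesday and not a court holiday, so no extension applies.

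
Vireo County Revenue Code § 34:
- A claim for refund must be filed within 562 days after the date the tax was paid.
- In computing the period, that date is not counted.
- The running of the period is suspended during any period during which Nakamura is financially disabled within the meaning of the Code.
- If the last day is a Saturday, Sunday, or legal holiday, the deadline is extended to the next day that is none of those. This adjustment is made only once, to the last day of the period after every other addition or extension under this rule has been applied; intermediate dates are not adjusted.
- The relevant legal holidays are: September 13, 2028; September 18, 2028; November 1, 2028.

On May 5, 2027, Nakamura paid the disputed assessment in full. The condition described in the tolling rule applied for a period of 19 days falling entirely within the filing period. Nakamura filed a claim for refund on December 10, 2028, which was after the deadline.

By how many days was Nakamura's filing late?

562 days after May 5, 2027 is November 17, 2028.
Tolling adds 19 days: November 17, 2028 + 19 days = December 6, 2028.
December 6, 2028 is a Wednesday and not a legal holiday, so no extension applies.
The deadline is December 6, 2028; from December 6, 2028 to December 10, 2028 is 4 days.

4 days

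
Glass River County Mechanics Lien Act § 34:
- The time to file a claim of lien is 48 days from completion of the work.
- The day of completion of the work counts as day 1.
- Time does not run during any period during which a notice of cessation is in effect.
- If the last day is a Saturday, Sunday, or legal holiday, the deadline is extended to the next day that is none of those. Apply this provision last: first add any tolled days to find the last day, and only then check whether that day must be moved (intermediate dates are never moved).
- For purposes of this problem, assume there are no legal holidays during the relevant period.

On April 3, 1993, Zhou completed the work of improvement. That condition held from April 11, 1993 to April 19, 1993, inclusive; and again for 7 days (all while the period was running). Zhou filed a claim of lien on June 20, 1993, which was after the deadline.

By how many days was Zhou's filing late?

13 days

Counting April 3, 1993 as day 1, day 48 is May 20, 1993.
From April 11, 1993 through April 19, 1993 inclusive is 9 days; tolling adds 9 days: May 20, 1993 + 9 days = May 29, 1993.
Tolling adds 7 days: May 29, 1993 + 7 days = June 5, 1993.
June 5, 1993 is Saturday; June 6, 1993 is Sunday. The next qualifying day is June 7, 1993.
The deadline is June 7, 1993; from June 7, 1993 to June 20, 1993 is 13 days.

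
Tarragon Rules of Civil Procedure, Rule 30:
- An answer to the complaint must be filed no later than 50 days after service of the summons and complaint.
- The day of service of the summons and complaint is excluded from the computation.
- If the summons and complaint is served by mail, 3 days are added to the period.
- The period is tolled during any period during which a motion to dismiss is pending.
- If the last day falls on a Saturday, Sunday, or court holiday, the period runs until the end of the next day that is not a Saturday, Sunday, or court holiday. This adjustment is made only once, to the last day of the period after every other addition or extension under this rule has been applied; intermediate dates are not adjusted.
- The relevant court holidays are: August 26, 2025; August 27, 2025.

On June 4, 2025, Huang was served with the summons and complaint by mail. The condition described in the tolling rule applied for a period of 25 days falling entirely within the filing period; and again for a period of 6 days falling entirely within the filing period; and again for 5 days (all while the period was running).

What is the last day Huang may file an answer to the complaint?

50 days after June 4, 2025 is July 24, 2025.
Service was by mail, adding 3 days: July 24, 2025 + 3 days = July 27, 2025.
Tolling adds 25 days: July 27, 2025 + 25 days = August 21, 2025.
Tolling adds 6 days: August 21, 2025 + 6 days = August 27, 2025.
Tolling adds 5 days: August 27, 2025 + 5 days = September 1, 2025.
September 1, 2025 is a Monday and not a court holiday, so no extension applies.

September 1, 2025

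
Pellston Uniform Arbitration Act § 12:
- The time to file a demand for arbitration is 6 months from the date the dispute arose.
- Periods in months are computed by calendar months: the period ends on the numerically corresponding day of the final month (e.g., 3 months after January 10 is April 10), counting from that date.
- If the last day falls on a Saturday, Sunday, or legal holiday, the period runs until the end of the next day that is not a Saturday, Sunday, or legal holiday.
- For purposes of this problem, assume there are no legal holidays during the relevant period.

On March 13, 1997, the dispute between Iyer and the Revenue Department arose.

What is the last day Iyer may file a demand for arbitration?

6 months after March 13, 1997 is September 13, 1997.
September 13, 1997 is Saturday; September 14, 1997 is Sunday. The next qualifying day is September 15, 1997.

September 15, 1997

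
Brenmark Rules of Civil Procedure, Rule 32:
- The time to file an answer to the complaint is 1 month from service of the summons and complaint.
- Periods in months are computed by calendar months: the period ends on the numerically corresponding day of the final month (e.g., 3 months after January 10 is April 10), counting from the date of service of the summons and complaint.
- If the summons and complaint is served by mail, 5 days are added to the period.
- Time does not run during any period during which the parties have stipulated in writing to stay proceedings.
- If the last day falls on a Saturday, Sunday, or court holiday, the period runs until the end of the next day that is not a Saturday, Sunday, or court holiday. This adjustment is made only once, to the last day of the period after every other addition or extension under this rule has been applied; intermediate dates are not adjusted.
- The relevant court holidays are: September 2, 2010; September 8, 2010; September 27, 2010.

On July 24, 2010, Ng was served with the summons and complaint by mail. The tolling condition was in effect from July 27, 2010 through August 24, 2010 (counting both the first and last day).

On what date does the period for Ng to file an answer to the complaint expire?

1 month after July 24, 2010 is August 24, 2010.
Service was by mail, adding 5 days: August 24, 2010 + 5 days = August 29, 2010.
From July 27, 2010 through August 24, 2010 inclusive is 29 days; tolling adds 29 days: August 29, 2010 + 29 days = September 27, 2010.
September 27, 2010 is a listed holiday. The next qualifying day is September 28, 2010.

September 28, 2010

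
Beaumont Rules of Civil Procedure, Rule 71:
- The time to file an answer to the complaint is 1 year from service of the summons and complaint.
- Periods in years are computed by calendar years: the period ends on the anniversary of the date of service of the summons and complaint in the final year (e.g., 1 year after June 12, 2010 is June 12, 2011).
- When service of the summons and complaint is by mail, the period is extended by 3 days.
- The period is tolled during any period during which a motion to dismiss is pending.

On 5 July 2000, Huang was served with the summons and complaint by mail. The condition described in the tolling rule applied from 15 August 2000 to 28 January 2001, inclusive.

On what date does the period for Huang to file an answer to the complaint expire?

1 year after 5 July 2000 is July 5, 2001.
Service was by mail, adding 3 days: July 5, 2001 + 3 days = July 8, 2001.
From August 15, 2000 through January 28, 2001 inclusive is 167 days; tolling adds 167 days: July 8, 2001 + 167 days = December 22, 2001.

December 22, 2001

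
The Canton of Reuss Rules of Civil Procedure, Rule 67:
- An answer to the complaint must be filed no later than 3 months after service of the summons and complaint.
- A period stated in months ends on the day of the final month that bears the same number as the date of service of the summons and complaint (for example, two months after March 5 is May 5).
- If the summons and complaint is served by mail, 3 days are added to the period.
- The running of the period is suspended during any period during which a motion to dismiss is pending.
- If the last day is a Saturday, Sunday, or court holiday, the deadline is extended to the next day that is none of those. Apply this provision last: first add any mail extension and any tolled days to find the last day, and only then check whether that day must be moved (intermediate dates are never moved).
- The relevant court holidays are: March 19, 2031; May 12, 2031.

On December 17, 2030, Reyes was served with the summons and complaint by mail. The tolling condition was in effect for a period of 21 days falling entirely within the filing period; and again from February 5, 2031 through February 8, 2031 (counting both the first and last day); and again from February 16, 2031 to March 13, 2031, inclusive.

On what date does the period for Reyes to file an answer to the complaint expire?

May 13, 2031

3 months after December 17, 2030 is March 17, 2031.
Service was by mail, adding 3 days: March 17, 2031 + 3 days = March 20, 2031.
Tolling adds 21 days: March 20, 2031 + 21 days = April 10, 2031.
From February 5, 2031 through February 8, 2031 inclusive is 4 days; tolling adds 4 days: April 10, 2031 + 4 days = April 14, 2031.
From February 16, 2031 through March 13, 2031 inclusive is 26 days; tolling adds 26 days: April 14, 2031 + 26 days = May 10, 2031.
May 10, 2031 is Saturday; May 11, 2031 is Sunday; May 12, 2031 is a listed holiday. The next qualifying day is May 13, 2031.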